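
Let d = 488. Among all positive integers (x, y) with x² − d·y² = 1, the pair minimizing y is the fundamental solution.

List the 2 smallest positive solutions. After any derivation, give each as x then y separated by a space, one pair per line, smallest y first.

243 11
118097 5346

√488 = [22; 11,44, …], period ℓ=2 (even) → k=1
i=0: a=22 ⇒ p=22, q=1
i=1: a=11 ⇒ p=243, q=11
→ (243, 11).  Check: 243²=59049, 488·11²=59048, difference 1.
(x_2, y_2) = (243·243 + 488·11·11, 243·11 + 11·243) = (118097, 5346)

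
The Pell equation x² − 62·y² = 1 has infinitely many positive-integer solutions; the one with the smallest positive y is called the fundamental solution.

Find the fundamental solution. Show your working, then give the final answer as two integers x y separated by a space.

√62 → a₀=7, period (1,6,1,14); ℓ=4 even so k=3
step 0: (7, 1)  from 7·(1,0) + (0,1)
step 1: (8, 1)  from 1·(7,1) + (1,0)
step 2: (55, 7)  from 6·(8,1) + (7,1)
step 3: (63, 8)  from 1·(55,7) + (8,1)
fundamental: x₁=63, y₁=8  (since 3969 − 62·64 = 1)

63 8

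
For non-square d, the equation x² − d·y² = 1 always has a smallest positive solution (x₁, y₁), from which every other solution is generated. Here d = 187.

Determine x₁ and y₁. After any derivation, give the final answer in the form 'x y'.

1682 123

√187 → a₀=13, period (1,2,13,2,1,26); ℓ=6 even so k=5
i=0: a=13 ⇒ p=13, q=1
…
i=2: a=2 ⇒ p=41, q=3
…
i=4: a=2 ⇒ p=1135, q=83
i=5: a=1 ⇒ p=1682, q=123
fundamental: x₁=1682, y₁=123  (since 2829124 − 187·15129 = 1)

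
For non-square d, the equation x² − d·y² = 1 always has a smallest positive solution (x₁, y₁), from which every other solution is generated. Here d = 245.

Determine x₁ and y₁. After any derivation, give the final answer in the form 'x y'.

d=245: √d = [15; 1,1,1,7,6,7,1,1,1,30] (ℓ=10, even), read p_9/q_9
a_0=15:  p_0=15·1+0=15,  q_0=15·0+1=1
a_1=1:  p_1=1·15+1=16,  q_1=1·1+0=1
a_2=1:  p_2=1·16+15=31,  q_2=1·1+1=2
…
a_5=6:  p_5=6·360+47=2207,  q_5=6·23+3=141
…
a_8=1:  p_8=1·18016+15809=33825,  q_8=1·1151+1010=2161
a_9=1:  p_9=1·33825+18016=51841,  q_9=1·2161+1151=3312
→ (51841, 3312).  Check: 51841²=2687489281, 245·3312²=2687489280, difference 1.

51841 3312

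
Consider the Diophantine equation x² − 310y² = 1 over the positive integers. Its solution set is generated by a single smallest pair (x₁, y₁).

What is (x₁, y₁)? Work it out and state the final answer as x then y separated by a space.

d=310: √d = [17; 1,1,1,1,5,…,1,1,34] (ℓ=16, even), read p_15/q_15
k=0  a_k=17  p_k/q_k = 17/1
k=1  a_k=1  p_k/q_k = 18/1
…
k=3  a_k=1  p_k/q_k = 53/3
…
k=6  a_k=3  p_k/q_k = 1567/89
…
k=8  a_k=2  p_k/q_k = 5687/323
…
k=10  a_k=3  p_k/q_k = 28928/1643
…
k=13  a_k=1  p_k/q_k = 333702/18953
k=14  a_k=1  p_k/q_k = 515017/29251
k=15  a_k=1  p_k/q_k = 848719/48204
(x₁, y₁) = (848719, 48204);  848719² − 310·48204² = 1 ✓

848719 48204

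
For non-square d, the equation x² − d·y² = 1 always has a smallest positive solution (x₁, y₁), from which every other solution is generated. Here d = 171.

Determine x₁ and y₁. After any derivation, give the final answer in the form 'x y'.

[13; 13,26] for √171; ℓ=2 ⇒ convergent index 1
i=0: a=13 ⇒ p=13, q=1
i=1: a=13 ⇒ p=170, q=13
→ (170, 13).  Check: 170²=28900, 171·13²=28899, difference 1.

170 13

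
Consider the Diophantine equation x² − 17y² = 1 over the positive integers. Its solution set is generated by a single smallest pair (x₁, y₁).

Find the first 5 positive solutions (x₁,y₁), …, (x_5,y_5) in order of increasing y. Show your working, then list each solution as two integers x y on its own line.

[4; 8] for √17; ℓ=1 ⇒ convergent index 1
step 0: (4, 1)  from 4·(1,0) + (0,1)
step 1: (33, 8)  from 8·(4,1) + (1,0)
(x₁, y₁) = (33, 8);  33² − 17·8² = 1 ✓
k=2:  x_2 = 33·33+17·8·8 = 2177,  y_2 = 33·8+8·33 = 528
k=3:  x_3 = 33·2177+17·8·528 = 143649,  y_3 = 33·528+8·2177 = 34840
k=4:  x_4 = 33·143649+17·8·34840 = 9478657,  y_4 = 33·34840+8·143649 = 2298912
k=5:  x_5 = 33·9478657+17·8·2298912 = 625447713,  y_5 = 33·2298912+8·9478657 = 151693352

33 8
2177 528
143649 34840
9478657 2298912
625447713 151693352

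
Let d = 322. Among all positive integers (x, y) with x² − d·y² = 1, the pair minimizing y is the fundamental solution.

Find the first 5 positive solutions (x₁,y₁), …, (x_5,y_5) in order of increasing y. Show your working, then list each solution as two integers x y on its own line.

[17; 1,16,1,34] for √322; ℓ=4 ⇒ convergent index 3
k=0  a_k=17  p_k/q_k = 17/1
…
k=2  a_k=16  p_k/q_k = 305/17
k=3  a_k=1  p_k/q_k = 323/18
fundamental: x₁=323, y₁=18  (since 104329 − 322·324 = 1)
n=2: (323,18)∘(323,18) = (323·323+322·18·18, 323·18+18·323) = (208657,11628)
n=3: (208657,11628)∘(323,18) = (323·208657+322·18·11628, 323·11628+18·208657) = (134792099,7511670)
n=4: (134792099,7511670)∘(323,18) = (323·134792099+322·18·7511670, 323·7511670+18·134792099) = (87075487297,4852527192)
n=5: (87075487297,4852527192)∘(323,18) = (323·87075487297+322·18·4852527192, 323·4852527192+18·87075487297) = (56250630001763,3134725054362)

323 18
208657 11628
134792099 7511670
87075487297 4852527192
56250630001763 3134725054362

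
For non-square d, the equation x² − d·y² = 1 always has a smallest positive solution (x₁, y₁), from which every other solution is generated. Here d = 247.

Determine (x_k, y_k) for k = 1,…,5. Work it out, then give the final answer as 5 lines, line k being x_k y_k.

d=247: √d = [15; 1,2,1,1,9,1,9,1,1,2,1,30] (ℓ=12, even), read p_11/q_11
a_0=15:  p_0=15·1+0=15,  q_0=15·0+1=1
…
a_4=1:  p_4=1·63+47=110,  q_4=1·4+3=7
a_5=9:  p_5=9·110+63=1053,  q_5=9·7+4=67
a_6=1:  p_6=1·1053+110=1163,  q_6=1·67+7=74
a_7=9:  p_7=9·1163+1053=11520,  q_7=9·74+67=733
…
a_9=1:  p_9=1·12683+11520=24203,  q_9=1·807+733=1540
a_10=2:  p_10=2·24203+12683=61089,  q_10=2·1540+807=3887
a_11=1:  p_11=1·61089+24203=85292,  q_11=1·3887+1540=5427
→ (85292, 5427).  Check: 85292²=7274725264, 247·5427²=7274725263, difference 1.
n=2: (85292,5427)∘(85292,5427) = (85292·85292+247·5427·5427, 85292·5427+5427·85292) = (14549450527,925759368)
n=3: (14549450527,925759368)∘(85292,5427) = (85292·14549450527+247·5427·925759368, 85292·925759368+5427·14549450527) = (2481903468612476,157919736025485)
n=4: (2481903468612476,157919736025485)∘(85292,5427) = (85292·2481903468612476+247·5427·157919736025485, 85292·157919736025485+5427·2481903468612476) = (423373021275241155457,26938580249245573872)
n=5: (423373021275241155457,26938580249245573872)∘(85292,5427) = (85292·423373021275241155457+247·5427·26938580249245573872, 85292·26938580249245573872+5427·423373021275241155457) = (72220663458733833793864412,4595290773079387237355763)

85292 5427
14549450527 925759368
2481903468612476 157919736025485
423373021275241155457 26938580249245573872
72220663458733833793864412 4595290773079387237355763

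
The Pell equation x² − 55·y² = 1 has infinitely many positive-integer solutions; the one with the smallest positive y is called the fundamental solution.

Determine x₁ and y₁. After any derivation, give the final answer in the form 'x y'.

89 12

d=55: √d = [7; 2,2,2,14] (ℓ=4, even), read p_3/q_3
k=0  a_k=7  p_k/q_k = 7/1
k=1  a_k=2  p_k/q_k = 15/2
k=2  a_k=2  p_k/q_k = 37/5
k=3  a_k=2  p_k/q_k = 89/12
→ (89, 12).  Check: 89²=7921, 55·12²=7920, difference 1.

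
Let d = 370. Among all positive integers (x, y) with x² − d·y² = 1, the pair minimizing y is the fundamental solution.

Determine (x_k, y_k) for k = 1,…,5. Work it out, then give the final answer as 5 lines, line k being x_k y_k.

213859 11118
91471343761 4755368724
39123940210553539 2033956799880714
16734013458886067250241 869959934526623861928
7157438768568706971928026499 372097523273824548176239590

√370 → a₀=19, period (4,4,38); ℓ=3 odd so k=5
step 0: (19, 1)  from 19·(1,0) + (0,1)
…
step 4: (50339, 2617)  from 4·(12503,650) + (327,17)
step 5: (213859, 11118)  from 4·(50339,2617) + (12503,650)
fundamental: x₁=213859, y₁=11118  (since 45735671881 − 370·123609924 = 1)
k=2:  x_2 = 213859·213859+370·11118·11118 = 91471343761,  y_2 = 213859·11118+11118·213859 = 4755368724
k=3:  x_3 = 213859·91471343761+370·11118·4755368724 = 39123940210553539,  y_3 = 213859·4755368724+11118·91471343761 = 2033956799880714
k=4:  x_4 = 213859·39123940210553539+370·11118·2033956799880714 = 16734013458886067250241,  y_4 = 213859·2033956799880714+11118·39123940210553539 = 869959934526623861928
k=5:  x_5 = 213859·16734013458886067250241+370·11118·869959934526623861928 = 7157438768568706971928026499,  y_5 = 213859·869959934526623861928+11118·16734013458886067250241 = 372097523273824548176239590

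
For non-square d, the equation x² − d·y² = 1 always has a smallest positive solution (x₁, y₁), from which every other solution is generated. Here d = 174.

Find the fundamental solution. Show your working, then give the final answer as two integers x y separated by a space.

1451 110

√174 → a₀=13, period (5,4,5,26); ℓ=4 even so k=3
step 0: (13, 1)  from 13·(1,0) + (0,1)
step 1: (66, 5)  from 5·(13,1) + (1,0)
step 2: (277, 21)  from 4·(66,5) + (13,1)
step 3: (1451, 110)  from 5·(277,21) + (66,5)
fundamental: x₁=1451, y₁=110  (since 2105401 − 174·12100 = 1)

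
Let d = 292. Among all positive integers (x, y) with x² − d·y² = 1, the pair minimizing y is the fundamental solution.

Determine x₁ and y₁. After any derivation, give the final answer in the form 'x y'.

d=292: √d = [17; 11,2,1,3,8,3,1,2,11,34] (ℓ=10, even), read p_9/q_9
i=0: a=17 ⇒ p=17, q=1
…
i=3: a=1 ⇒ p=581, q=34
…
i=5: a=8 ⇒ p=17669, q=1034
i=6: a=3 ⇒ p=55143, q=3227
i=7: a=1 ⇒ p=72812, q=4261
i=8: a=2 ⇒ p=200767, q=11749
i=9: a=11 ⇒ p=2281249, q=133500
→ (2281249, 133500).  Check: 2281249²=5204097000001, 292·133500²=5204097000000, difference 1.

2281249 133500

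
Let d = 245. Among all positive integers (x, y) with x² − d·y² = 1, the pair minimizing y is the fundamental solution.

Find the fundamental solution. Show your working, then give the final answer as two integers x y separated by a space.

51841 3312

√245 = [15; 1,1,1,7,6,7,1,1,1,30, …], period ℓ=10 (even) → k=9
step 0: (15, 1)  from 15·(1,0) + (0,1)
step 1: (16, 1)  from 1·(15,1) + (1,0)
…
step 4: (360, 23)  from 7·(47,3) + (31,2)
step 5: (2207, 141)  from 6·(360,23) + (47,3)
step 6: (15809, 1010)  from 7·(2207,141) + (360,23)
…
step 8: (33825, 2161)  from 1·(18016,1151) + (15809,1010)
step 9: (51841, 3312)  from 1·(33825,2161) + (18016,1151)
(x₁, y₁) = (51841, 3312);  51841² − 245·3312² = 1 ✓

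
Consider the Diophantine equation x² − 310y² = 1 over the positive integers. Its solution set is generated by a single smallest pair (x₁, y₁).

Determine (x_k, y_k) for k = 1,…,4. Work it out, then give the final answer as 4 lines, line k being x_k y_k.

d=310: √d = [17; 1,1,1,1,5,…,1,1,34] (ℓ=16, even), read p_15/q_15
a_0=17:  p_0=17·1+0=17,  q_0=17·0+1=1
a_1=1:  p_1=1·17+1=18,  q_1=1·1+0=1
a_2=1:  p_2=1·18+17=35,  q_2=1·1+1=2
a_3=1:  p_3=1·35+18=53,  q_3=1·2+1=3
…
a_5=5:  p_5=5·88+53=493,  q_5=5·5+3=28
a_6=3:  p_6=3·493+88=1567,  q_6=3·28+5=89
a_7=1:  p_7=1·1567+493=2060,  q_7=1·89+28=117
a_8=2:  p_8=2·2060+1567=5687,  q_8=2·117+89=323
a_9=1:  p_9=1·5687+2060=7747,  q_9=1·323+117=440
a_10=3:  p_10=3·7747+5687=28928,  q_10=3·440+323=1643
a_11=5:  p_11=5·28928+7747=152387,  q_11=5·1643+440=8655
a_12=1:  p_12=1·152387+28928=181315,  q_12=1·8655+1643=10298
a_13=1:  p_13=1·181315+152387=333702,  q_13=1·10298+8655=18953
a_14=1:  p_14=1·333702+181315=515017,  q_14=1·18953+10298=29251
a_15=1:  p_15=1·515017+333702=848719,  q_15=1·29251+18953=48204
(x₁, y₁) = (848719, 48204);  848719² − 310·48204² = 1 ✓
(x_2, y_2) = (848719·848719 + 310·48204·48204, 848719·48204 + 48204·848719) = (1440647881921, 81823301352)
(x_3, y_3) = (848719·1440647881921 + 310·48204·81823301352, 848719·81823301352 + 48204·1440647881921) = (2445410459391369679, 138889981000287972)
(x_4, y_4) = (848719·2445410459391369679 + 310·48204·138889981000287972, 848719·138889981000287972 + 48204·2445410459391369679) = (4150932639366927117300481, 235757131569084991314384)

848719 48204
1440647881921 81823301352
2445410459391369679 138889981000287972
4150932639366927117300481 235757131569084991314384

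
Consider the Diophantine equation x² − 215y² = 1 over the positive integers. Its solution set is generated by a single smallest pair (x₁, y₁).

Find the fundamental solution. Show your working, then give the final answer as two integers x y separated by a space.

44 3

d=215: √d = [14; 1,1,1,28] (ℓ=4, even), read p_3/q_3
i=0: a=14 ⇒ p=14, q=1
…
i=2: a=1 ⇒ p=29, q=2
i=3: a=1 ⇒ p=44, q=3
fundamental: x₁=44, y₁=3  (since 1936 − 215·9 = 1)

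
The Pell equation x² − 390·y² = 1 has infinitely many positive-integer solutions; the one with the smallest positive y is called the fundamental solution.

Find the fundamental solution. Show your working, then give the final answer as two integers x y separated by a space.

79 4

√390 → a₀=19, period (1,2,1,38); ℓ=4 even so k=3
step 0: (19, 1)  from 19·(1,0) + (0,1)
…
step 2: (59, 3)  from 2·(20,1) + (19,1)
step 3: (79, 4)  from 1·(59,3) + (20,1)
fundamental: x₁=79, y₁=4  (since 6241 − 390·16 = 1)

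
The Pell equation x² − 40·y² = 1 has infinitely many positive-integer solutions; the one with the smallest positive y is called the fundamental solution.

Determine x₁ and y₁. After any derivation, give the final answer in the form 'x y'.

19 3

√40 → a₀=6, period (3,12); ℓ=2 even so k=1
step 0: (6, 1)  from 6·(1,0) + (0,1)
step 1: (19, 3)  from 3·(6,1) + (1,0)
→ (19, 3).  Check: 19²=361, 40·3²=360, difference 1.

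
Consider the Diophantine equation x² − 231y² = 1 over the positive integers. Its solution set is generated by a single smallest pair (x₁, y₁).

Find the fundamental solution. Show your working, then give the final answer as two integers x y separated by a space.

76 5

√231 → a₀=15, period (5,30); ℓ=2 even so k=1
i=0: a=15 ⇒ p=15, q=1
i=1: a=5 ⇒ p=76, q=5
(x₁, y₁) = (76, 5);  76² − 231·5² = 1 ✓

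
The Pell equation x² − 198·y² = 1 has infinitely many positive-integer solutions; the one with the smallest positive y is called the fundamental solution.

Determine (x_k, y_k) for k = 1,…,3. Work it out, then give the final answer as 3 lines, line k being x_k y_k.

d=198: √d = [14; 14,28] (ℓ=2, even), read p_1/q_1
k=0  a_k=14  p_k/q_k = 14/1
k=1  a_k=14  p_k/q_k = 197/14
(x₁, y₁) = (197, 14);  197² − 198·14² = 1 ✓
(x_2, y_2) = (197·197 + 198·14·14, 197·14 + 14·197) = (77617, 5516)
(x_3, y_3) = (197·77617 + 198·14·5516, 197·5516 + 14·77617) = (30580901, 2173290)

197 14
77617 5516
30580901 2173290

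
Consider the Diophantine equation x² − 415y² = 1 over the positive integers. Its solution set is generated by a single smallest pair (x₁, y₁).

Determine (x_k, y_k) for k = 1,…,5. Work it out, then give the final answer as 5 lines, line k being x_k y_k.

18412804 903849
678062702284831 33284788965192
24970071273761872339444 1225732590794885332887
919538056459614718055705397121 45138347901436822389057205104
33862548008263614468078655355989935124 1662247105585933832332453329850170345

√415 → a₀=20, period (2,1,2,4,6,…,1,2,40); ℓ=16 even so k=15
k=0  a_k=20  p_k/q_k = 20/1
…
k=5  a_k=6  p_k/q_k = 4441/218
…
k=10  a_k=1  p_k/q_k = 77473/3803
…
k=14  a_k=1  p_k/q_k = 6841255/335824
k=15  a_k=2  p_k/q_k = 18412804/903849
(x₁, y₁) = (18412804, 903849);  18412804² − 415·903849² = 1 ✓
k=2:  x_2 = 18412804·18412804+415·903849·903849 = 678062702284831,  y_2 = 18412804·903849+903849·18412804 = 33284788965192
k=3:  x_3 = 18412804·678062702284831+415·903849·33284788965192 = 24970071273761872339444,  y_3 = 18412804·33284788965192+903849·678062702284831 = 1225732590794885332887
k=4:  x_4 = 18412804·24970071273761872339444+415·903849·1225732590794885332887 = 919538056459614718055705397121,  y_4 = 18412804·1225732590794885332887+903849·24970071273761872339444 = 45138347901436822389057205104
k=5:  x_5 = 18412804·919538056459614718055705397121+415·903849·45138347901436822389057205104 = 33862548008263614468078655355989935124,  y_5 = 18412804·45138347901436822389057205104+903849·919538056459614718055705397121 = 1662247105585933832332453329850170345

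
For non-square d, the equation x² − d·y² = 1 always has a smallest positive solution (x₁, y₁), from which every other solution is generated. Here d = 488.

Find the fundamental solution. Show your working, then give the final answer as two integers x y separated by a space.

[22; 11,44] for √488; ℓ=2 ⇒ convergent index 1
i=0: a=22 ⇒ p=22, q=1
i=1: a=11 ⇒ p=243, q=11
→ (243, 11).  Check: 243²=59049, 488·11²=59048, difference 1.

243 11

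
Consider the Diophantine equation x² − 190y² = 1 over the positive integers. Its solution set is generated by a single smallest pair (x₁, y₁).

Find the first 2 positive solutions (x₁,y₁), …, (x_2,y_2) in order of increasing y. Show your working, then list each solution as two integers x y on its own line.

52021 3774
5412368881 392654508

√190 → a₀=13, period (1,3,1,1,1,…,3,1,26); ℓ=14 even so k=13
a_0=13:  p_0=13·1+0=13,  q_0=13·0+1=1
…
a_3=1:  p_3=1·55+14=69,  q_3=1·4+1=5
a_4=1:  p_4=1·69+55=124,  q_4=1·5+4=9
a_5=1:  p_5=1·124+69=193,  q_5=1·9+5=14
…
a_9=1:  p_9=1·2936+1213=4149,  q_9=1·213+88=301
…
a_12=3:  p_12=3·11234+7085=40787,  q_12=3·815+514=2959
a_13=1:  p_13=1·40787+11234=52021,  q_13=1·2959+815=3774
fundamental: x₁=52021, y₁=3774  (since 2706184441 − 190·14243076 = 1)
n=2: (52021,3774)∘(52021,3774) = (52021·52021+190·3774·3774, 52021·3774+3774·52021) = (5412368881,392654508)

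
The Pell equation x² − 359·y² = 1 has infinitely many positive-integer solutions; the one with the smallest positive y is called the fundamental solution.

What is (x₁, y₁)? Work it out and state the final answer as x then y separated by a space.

[18; 1,17,1,36] for √359; ℓ=4 ⇒ convergent index 3
i=0: a=18 ⇒ p=18, q=1
i=1: a=1 ⇒ p=19, q=1
i=2: a=17 ⇒ p=341, q=18
i=3: a=1 ⇒ p=360, q=19
(x₁, y₁) = (360, 19);  360² − 359·19² = 1 ✓

360 19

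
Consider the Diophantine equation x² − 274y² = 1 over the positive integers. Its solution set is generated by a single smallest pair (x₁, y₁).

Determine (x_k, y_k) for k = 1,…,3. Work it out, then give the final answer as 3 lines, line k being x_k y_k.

3959299 239190
31352097142801 1894049455620
248264653730785753699 14998216231173381570

d=274: √d = [16; 1,1,4,4,1,1,32] (ℓ=7, odd), read p_13/q_13
i=0: a=16 ⇒ p=16, q=1
…
i=5: a=1 ⇒ p=778, q=47
…
i=9: a=1 ⇒ p=93011, q=5619
…
i=12: a=1 ⇒ p=2189276, q=132259
i=13: a=1 ⇒ p=3959299, q=239190
(x₁, y₁) = (3959299, 239190);  3959299² − 274·239190² = 1 ✓
(x_2, y_2) = (3959299·3959299 + 274·239190·239190, 3959299·239190 + 239190·3959299) = (31352097142801, 1894049455620)
(x_3, y_3) = (3959299·31352097142801 + 274·239190·1894049455620, 3959299·1894049455620 + 239190·31352097142801) = (248264653730785753699, 14998216231173381570)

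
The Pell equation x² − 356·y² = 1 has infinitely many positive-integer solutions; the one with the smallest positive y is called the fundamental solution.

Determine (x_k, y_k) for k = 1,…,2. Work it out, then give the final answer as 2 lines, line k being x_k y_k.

500001 26500
500002000001 26500053000

d=356: √d = [18; 1,6,1,1,2,…,6,1,36] (ℓ=14, even), read p_13/q_13
k=0  a_k=18  p_k/q_k = 18/1
…
k=2  a_k=6  p_k/q_k = 132/7
k=3  a_k=1  p_k/q_k = 151/8
k=4  a_k=1  p_k/q_k = 283/15
k=5  a_k=2  p_k/q_k = 717/38
k=6  a_k=1  p_k/q_k = 1000/53
k=7  a_k=8  p_k/q_k = 8717/462
k=8  a_k=1  p_k/q_k = 9717/515
k=9  a_k=2  p_k/q_k = 28151/1492
k=10  a_k=1  p_k/q_k = 37868/2007
…
k=12  a_k=6  p_k/q_k = 433982/23001
k=13  a_k=1  p_k/q_k = 500001/26500
(x₁, y₁) = (500001, 26500);  500001² − 356·26500² = 1 ✓
k=2:  x_2 = 500001·500001+356·26500·26500 = 500002000001,  y_2 = 500001·26500+26500·500001 = 26500053000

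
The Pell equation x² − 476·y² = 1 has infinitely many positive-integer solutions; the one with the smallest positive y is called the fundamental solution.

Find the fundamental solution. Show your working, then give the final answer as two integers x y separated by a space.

[21; 1,4,2,10,2,4,1,42] for √476; ℓ=8 ⇒ convergent index 7
i=0: a=21 ⇒ p=21, q=1
i=1: a=1 ⇒ p=22, q=1
i=2: a=4 ⇒ p=109, q=5
…
i=5: a=2 ⇒ p=5258, q=241
i=6: a=4 ⇒ p=23541, q=1079
i=7: a=1 ⇒ p=28799, q=1320
(x₁, y₁) = (28799, 1320);  28799² − 476·1320² = 1 ✓

28799 1320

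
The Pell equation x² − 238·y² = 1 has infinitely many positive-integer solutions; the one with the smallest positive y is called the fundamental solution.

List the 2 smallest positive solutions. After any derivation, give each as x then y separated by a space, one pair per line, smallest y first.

d=238: √d = [15; 2,2,1,14,1,2,2,30] (ℓ=8, even), read p_7/q_7
i=0: a=15 ⇒ p=15, q=1
i=1: a=2 ⇒ p=31, q=2
…
i=4: a=14 ⇒ p=1589, q=103
…
i=6: a=2 ⇒ p=4983, q=323
i=7: a=2 ⇒ p=11663, q=756
(x₁, y₁) = (11663, 756);  11663² − 238·756² = 1 ✓
n=2: (11663,756)∘(11663,756) = (11663·11663+238·756·756, 11663·756+756·11663) = (272051137,17634456)

11663 756
272051137 17634456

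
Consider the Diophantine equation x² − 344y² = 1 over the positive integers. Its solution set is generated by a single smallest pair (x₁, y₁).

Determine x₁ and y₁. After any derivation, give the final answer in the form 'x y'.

10405 561

d=344: √d = [18; 1,1,4,1,3,1,4,1,1,36] (ℓ=10, even), read p_9/q_9
a_0=18:  p_0=18·1+0=18,  q_0=18·0+1=1
a_1=1:  p_1=1·18+1=19,  q_1=1·1+0=1
a_2=1:  p_2=1·19+18=37,  q_2=1·1+1=2
…
a_4=1:  p_4=1·167+37=204,  q_4=1·9+2=11
…
a_6=1:  p_6=1·779+204=983,  q_6=1·42+11=53
a_7=4:  p_7=4·983+779=4711,  q_7=4·53+42=254
a_8=1:  p_8=1·4711+983=5694,  q_8=1·254+53=307
a_9=1:  p_9=1·5694+4711=10405,  q_9=1·307+254=561
fundamental: x₁=10405, y₁=561  (since 108264025 − 344·314721 = 1)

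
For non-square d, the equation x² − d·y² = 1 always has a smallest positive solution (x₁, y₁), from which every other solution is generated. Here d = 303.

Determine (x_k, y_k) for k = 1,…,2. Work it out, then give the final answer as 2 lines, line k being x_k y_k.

√303 → a₀=17, period (2,2,5,2,2,34); ℓ=6 even so k=5
i=0: a=17 ⇒ p=17, q=1
i=1: a=2 ⇒ p=35, q=2
…
i=3: a=5 ⇒ p=470, q=27
i=4: a=2 ⇒ p=1027, q=59
i=5: a=2 ⇒ p=2524, q=145
fundamental: x₁=2524, y₁=145  (since 6370576 − 303·21025 = 1)
k=2:  x_2 = 2524·2524+303·145·145 = 12741151,  y_2 = 2524·145+145·2524 = 731960

2524 145
12741151 731960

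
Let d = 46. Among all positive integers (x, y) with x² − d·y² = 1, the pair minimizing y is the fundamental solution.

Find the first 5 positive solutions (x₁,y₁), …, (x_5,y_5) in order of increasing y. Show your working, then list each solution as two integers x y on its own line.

24335 3588
1184384449 174627960
57643991108495 8499142809612
2805533046066067201 413653280369188080
136545293294391499564175 20132505147069241043988

d=46: √d = [6; 1,3,1,1,2,6,2,1,1,3,1,12] (ℓ=12, even), read p_11/q_11
k=0  a_k=6  p_k/q_k = 6/1
k=1  a_k=1  p_k/q_k = 7/1
k=2  a_k=3  p_k/q_k = 27/4
k=3  a_k=1  p_k/q_k = 34/5
k=4  a_k=1  p_k/q_k = 61/9
k=5  a_k=2  p_k/q_k = 156/23
k=6  a_k=6  p_k/q_k = 997/147
k=7  a_k=2  p_k/q_k = 2150/317
k=8  a_k=1  p_k/q_k = 3147/464
k=9  a_k=1  p_k/q_k = 5297/781
k=10  a_k=3  p_k/q_k = 19038/2807
k=11  a_k=1  p_k/q_k = 24335/3588
fundamental: x₁=24335, y₁=3588  (since 592192225 − 46·12873744 = 1)
k=2:  x_2 = 24335·24335+46·3588·3588 = 1184384449,  y_2 = 24335·3588+3588·24335 = 174627960
k=3:  x_3 = 24335·1184384449+46·3588·174627960 = 57643991108495,  y_3 = 24335·174627960+3588·1184384449 = 8499142809612
k=4:  x_4 = 24335·57643991108495+46·3588·8499142809612 = 2805533046066067201,  y_4 = 24335·8499142809612+3588·57643991108495 = 413653280369188080
k=5:  x_5 = 24335·2805533046066067201+46·3588·413653280369188080 = 136545293294391499564175,  y_5 = 24335·413653280369188080+3588·2805533046066067201 = 20132505147069241043988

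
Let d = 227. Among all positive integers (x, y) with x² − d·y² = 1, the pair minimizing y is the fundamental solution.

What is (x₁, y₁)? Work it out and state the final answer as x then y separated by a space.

d=227: √d = [15; 15,30] (ℓ=2, even), read p_1/q_1
a_0=15:  p_0=15·1+0=15,  q_0=15·0+1=1
a_1=15:  p_1=15·15+1=226,  q_1=15·1+0=15
(x₁, y₁) = (226, 15);  226² − 227·15² = 1 ✓

226 15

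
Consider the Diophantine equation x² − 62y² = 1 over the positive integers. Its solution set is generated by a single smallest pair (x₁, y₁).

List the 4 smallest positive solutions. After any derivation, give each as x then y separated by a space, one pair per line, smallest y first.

63 8
7937 1008
999999 127000
125991937 16000992

√62 = [7; 1,6,1,14, …], period ℓ=4 (even) → k=3
a_0=7:  p_0=7·1+0=7,  q_0=7·0+1=1
…
a_2=6:  p_2=6·8+7=55,  q_2=6·1+1=7
a_3=1:  p_3=1·55+8=63,  q_3=1·7+1=8
fundamental: x₁=63, y₁=8  (since 3969 − 62·64 = 1)
k=2:  x_2 = 63·63+62·8·8 = 7937,  y_2 = 63·8+8·63 = 1008
k=3:  x_3 = 63·7937+62·8·1008 = 999999,  y_3 = 63·1008+8·7937 = 127000
k=4:  x_4 = 63·999999+62·8·127000 = 125991937,  y_4 = 63·127000+8·999999 = 16000992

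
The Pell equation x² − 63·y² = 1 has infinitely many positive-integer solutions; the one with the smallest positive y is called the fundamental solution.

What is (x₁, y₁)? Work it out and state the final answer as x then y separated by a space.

√63 → a₀=7, period (1,14); ℓ=2 even so k=1
i=0: a=7 ⇒ p=7, q=1
i=1: a=1 ⇒ p=8, q=1
→ (8, 1).  Check: 8²=64, 63·1²=63, difference 1.

8 1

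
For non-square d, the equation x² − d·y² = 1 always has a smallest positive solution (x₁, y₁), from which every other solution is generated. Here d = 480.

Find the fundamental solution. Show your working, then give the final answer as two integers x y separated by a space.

[21; 1,9,1,42] for √480; ℓ=4 ⇒ convergent index 3
step 0: (21, 1)  from 21·(1,0) + (0,1)
…
step 2: (219, 10)  from 9·(22,1) + (21,1)
step 3: (241, 11)  from 1·(219,10) + (22,1)
(x₁, y₁) = (241, 11);  241² − 480·11² = 1 ✓

241 11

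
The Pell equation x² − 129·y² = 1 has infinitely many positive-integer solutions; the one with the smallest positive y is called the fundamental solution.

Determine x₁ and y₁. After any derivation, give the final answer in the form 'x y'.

√129 → a₀=11, period (2,1,3,1,6,1,3,1,2,22); ℓ=10 even so k=9
step 0: (11, 1)  from 11·(1,0) + (0,1)
…
step 2: (34, 3)  from 1·(23,2) + (11,1)
step 3: (125, 11)  from 3·(34,3) + (23,2)
…
step 5: (1079, 95)  from 6·(159,14) + (125,11)
step 6: (1238, 109)  from 1·(1079,95) + (159,14)
step 7: (4793, 422)  from 3·(1238,109) + (1079,95)
step 8: (6031, 531)  from 1·(4793,422) + (1238,109)
step 9: (16855, 1484)  from 2·(6031,531) + (4793,422)
→ (16855, 1484).  Check: 16855²=284091025, 129·1484²=284091024, difference 1.

16855 1484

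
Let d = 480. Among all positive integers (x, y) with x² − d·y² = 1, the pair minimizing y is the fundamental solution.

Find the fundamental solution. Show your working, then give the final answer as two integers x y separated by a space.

241 11

[21; 1,9,1,42] for √480; ℓ=4 ⇒ convergent index 3
a_0=21:  p_0=21·1+0=21,  q_0=21·0+1=1
…
a_2=9:  p_2=9·22+21=219,  q_2=9·1+1=10
a_3=1:  p_3=1·219+22=241,  q_3=1·10+1=11
fundamental: x₁=241, y₁=11  (since 58081 − 480·121 = 1)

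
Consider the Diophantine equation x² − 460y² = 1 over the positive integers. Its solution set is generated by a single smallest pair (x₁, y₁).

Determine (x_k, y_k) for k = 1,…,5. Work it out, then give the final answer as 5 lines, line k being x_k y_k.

√460 → a₀=21, period (2,4,3,1,2,10,2,1,3,4,2,42); ℓ=12 even so k=11
k=0  a_k=21  p_k/q_k = 21/1
k=1  a_k=2  p_k/q_k = 43/2
…
k=3  a_k=3  p_k/q_k = 622/29
k=4  a_k=1  p_k/q_k = 815/38
k=5  a_k=2  p_k/q_k = 2252/105
k=6  a_k=10  p_k/q_k = 23335/1088
k=7  a_k=2  p_k/q_k = 48922/2281
…
k=10  a_k=4  p_k/q_k = 1135029/52921
k=11  a_k=2  p_k/q_k = 2535751/118230
→ (2535751, 118230).  Check: 2535751²=6430033134001, 460·118230²=6430033134000, difference 1.
n=2: (2535751,118230)∘(2535751,118230) = (2535751·2535751+460·118230·118230, 2535751·118230+118230·2535751) = (12860066268001,599603681460)
n=3: (12860066268001,599603681460)∘(2535751,118230) = (2535751·12860066268001+460·118230·599603681460, 2535751·599603681460+118230·12860066268001) = (65219851798297071751,3040891269731634690)
n=4: (65219851798297071751,3040891269731634690)∘(2535751,118230) = (2535751·65219851798297071751+460·118230·3040891269731634690, 2535751·3040891269731634690+118230·65219851798297071751) = (330762608834754335913072001,15421886156225925189922920)
n=5: (330762608834754335913072001,15421886156225925189922920)∘(2535751,118230) = (2535751·330762608834754335913072001+460·118230·15421886156225925189922920, 2535751·15421886156225925189922920+118230·330762608834754335913072001) = (1677463232230609064240018182143751,78212126485069051161274736991150)

2535751 118230
12860066268001 599603681460
65219851798297071751 3040891269731634690
330762608834754335913072001 15421886156225925189922920
1677463232230609064240018182143751 78212126485069051161274736991150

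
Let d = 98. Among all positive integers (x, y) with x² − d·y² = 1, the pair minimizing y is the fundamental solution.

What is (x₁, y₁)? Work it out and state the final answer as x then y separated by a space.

99 10

[9; 1,8,1,18] for √98; ℓ=4 ⇒ convergent index 3
k=0  a_k=9  p_k/q_k = 9/1
k=1  a_k=1  p_k/q_k = 10/1
k=2  a_k=8  p_k/q_k = 89/9
k=3  a_k=1  p_k/q_k = 99/10
fundamental: x₁=99, y₁=10  (since 9801 − 98·100 = 1)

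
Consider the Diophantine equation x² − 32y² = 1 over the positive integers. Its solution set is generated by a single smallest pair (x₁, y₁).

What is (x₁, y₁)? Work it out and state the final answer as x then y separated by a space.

17 3

√32 → a₀=5, period (1,1,1,10); ℓ=4 even so k=3
step 0: (5, 1)  from 5·(1,0) + (0,1)
…
step 2: (11, 2)  from 1·(6,1) + (5,1)
step 3: (17, 3)  from 1·(11,2) + (6,1)
→ (17, 3).  Check: 17²=289, 32·3²=288, difference 1.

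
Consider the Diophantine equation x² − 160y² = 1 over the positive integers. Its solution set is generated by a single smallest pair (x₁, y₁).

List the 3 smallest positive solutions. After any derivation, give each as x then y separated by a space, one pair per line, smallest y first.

721 57
1039681 82194
1499219281 118523691

√160 → a₀=12, period (1,1,1,5,1,1,1,24); ℓ=8 even so k=7
a_0=12:  p_0=12·1+0=12,  q_0=12·0+1=1
…
a_3=1:  p_3=1·25+13=38,  q_3=1·2+1=3
…
a_5=1:  p_5=1·215+38=253,  q_5=1·17+3=20
a_6=1:  p_6=1·253+215=468,  q_6=1·20+17=37
a_7=1:  p_7=1·468+253=721,  q_7=1·37+20=57
(x₁, y₁) = (721, 57);  721² − 160·57² = 1 ✓
n=2: (721,57)∘(721,57) = (721·721+160·57·57, 721·57+57·721) = (1039681,82194)
n=3: (1039681,82194)∘(721,57) = (721·1039681+160·57·82194, 721·82194+57·1039681) = (1499219281,118523691)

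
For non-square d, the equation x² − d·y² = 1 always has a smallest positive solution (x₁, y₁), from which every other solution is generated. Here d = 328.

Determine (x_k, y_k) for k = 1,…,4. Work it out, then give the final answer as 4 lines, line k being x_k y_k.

√328 → a₀=18, period (9,36); ℓ=2 even so k=1
i=0: a=18 ⇒ p=18, q=1
i=1: a=9 ⇒ p=163, q=9
(x₁, y₁) = (163, 9);  163² − 328·9² = 1 ✓
n=2: (163,9)∘(163,9) = (163·163+328·9·9, 163·9+9·163) = (53137,2934)
n=3: (53137,2934)∘(163,9) = (163·53137+328·9·2934, 163·2934+9·53137) = (17322499,956475)
n=4: (17322499,956475)∘(163,9) = (163·17322499+328·9·956475, 163·956475+9·17322499) = (5647081537,311807916)

163 9
53137 2934
17322499 956475
5647081537 311807916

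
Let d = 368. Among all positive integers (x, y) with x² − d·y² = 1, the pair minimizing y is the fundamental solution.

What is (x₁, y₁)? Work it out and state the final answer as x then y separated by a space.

1151 60

√368 → a₀=19, period (5,2,5,38); ℓ=4 even so k=3
i=0: a=19 ⇒ p=19, q=1
i=1: a=5 ⇒ p=96, q=5
i=2: a=2 ⇒ p=211, q=11
i=3: a=5 ⇒ p=1151, q=60
(x₁, y₁) = (1151, 60);  1151² − 368·60² = 1 ✓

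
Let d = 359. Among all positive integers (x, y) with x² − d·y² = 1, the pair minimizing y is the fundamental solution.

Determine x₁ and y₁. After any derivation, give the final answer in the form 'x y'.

360 19

√359 = [18; 1,17,1,36, …], period ℓ=4 (even) → k=3
step 0: (18, 1)  from 18·(1,0) + (0,1)
…
step 2: (341, 18)  from 17·(19,1) + (18,1)
step 3: (360, 19)  from 1·(341,18) + (19,1)
(x₁, y₁) = (360, 19);  360² − 359·19² = 1 ✓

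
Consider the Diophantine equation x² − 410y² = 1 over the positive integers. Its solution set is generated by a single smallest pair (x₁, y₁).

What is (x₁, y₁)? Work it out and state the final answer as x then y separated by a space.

√410 = [20; 4,40, …], period ℓ=2 (even) → k=1
i=0: a=20 ⇒ p=20, q=1
i=1: a=4 ⇒ p=81, q=4
(x₁, y₁) = (81, 4);  81² − 410·4² = 1 ✓

81 4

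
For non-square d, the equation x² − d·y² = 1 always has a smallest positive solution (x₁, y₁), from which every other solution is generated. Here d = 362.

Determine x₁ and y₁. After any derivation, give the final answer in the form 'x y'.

√362 = [19; 38, …], period ℓ=1 (odd) → k=1
i=0: a=19 ⇒ p=19, q=1
i=1: a=38 ⇒ p=723, q=38
fundamental: x₁=723, y₁=38  (since 522729 − 362·1444 = 1)

723 38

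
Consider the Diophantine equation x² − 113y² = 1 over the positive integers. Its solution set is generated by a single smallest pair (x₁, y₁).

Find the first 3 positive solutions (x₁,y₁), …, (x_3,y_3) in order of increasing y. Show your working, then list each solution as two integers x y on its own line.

1204353 113296
2900932297217 272896754976
6987493029899166849 657328051091107760

[10; 1,1,1,2,2,1,1,1,20] for √113; ℓ=9 ⇒ convergent index 17
a_0=10:  p_0=10·1+0=10,  q_0=10·0+1=1
…
a_2=1:  p_2=1·11+10=21,  q_2=1·1+1=2
…
a_5=2:  p_5=2·85+32=202,  q_5=2·8+3=19
…
a_7=1:  p_7=1·287+202=489,  q_7=1·27+19=46
a_8=1:  p_8=1·489+287=776,  q_8=1·46+27=73
…
a_10=1:  p_10=1·16009+776=16785,  q_10=1·1506+73=1579
…
a_13=2:  p_13=2·49579+32794=131952,  q_13=2·4664+3085=12413
a_14=2:  p_14=2·131952+49579=313483,  q_14=2·12413+4664=29490
…
a_16=1:  p_16=1·445435+313483=758918,  q_16=1·41903+29490=71393
a_17=1:  p_17=1·758918+445435=1204353,  q_17=1·71393+41903=113296
→ (1204353, 113296).  Check: 1204353²=1450466148609, 113·113296²=1450466148608, difference 1.
(1204353+113296√113)^2 = 2900932297217 + 272896754976√113
(1204353+113296√113)^3 = 6987493029899166849 + 657328051091107760√113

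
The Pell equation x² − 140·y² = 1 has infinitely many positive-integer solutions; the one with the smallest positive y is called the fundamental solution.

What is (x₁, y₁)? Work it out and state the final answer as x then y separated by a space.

[11; 1,4,1,22] for √140; ℓ=4 ⇒ convergent index 3
k=0  a_k=11  p_k/q_k = 11/1
k=1  a_k=1  p_k/q_k = 12/1
k=2  a_k=4  p_k/q_k = 59/5
k=3  a_k=1  p_k/q_k = 71/6
(x₁, y₁) = (71, 6);  71² − 140·6² = 1 ✓

71 6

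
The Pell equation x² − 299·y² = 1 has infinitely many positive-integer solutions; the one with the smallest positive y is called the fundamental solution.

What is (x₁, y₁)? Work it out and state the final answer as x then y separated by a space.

d=299: √d = [17; 3,2,3,34] (ℓ=4, even), read p_3/q_3
k=0  a_k=17  p_k/q_k = 17/1
…
k=2  a_k=2  p_k/q_k = 121/7
k=3  a_k=3  p_k/q_k = 415/24
→ (415, 24).  Check: 415²=172225, 299·24²=172224, difference 1.

415 24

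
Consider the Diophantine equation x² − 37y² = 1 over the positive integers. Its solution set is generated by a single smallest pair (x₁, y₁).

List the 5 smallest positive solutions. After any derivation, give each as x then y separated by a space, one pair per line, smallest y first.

73 12
10657 1752
1555849 255780
227143297 37342128
33161365513 5451694908

d=37: √d = [6; 12] (ℓ=1, odd), read p_1/q_1
a_0=6:  p_0=6·1+0=6,  q_0=6·0+1=1
a_1=12:  p_1=12·6+1=73,  q_1=12·1+0=12
fundamental: x₁=73, y₁=12  (since 5329 − 37·144 = 1)
(x_2, y_2) = (73·73 + 37·12·12, 73·12 + 12·73) = (10657, 1752)
(x_3, y_3) = (73·10657 + 37·12·1752, 73·1752 + 12·10657) = (1555849, 255780)
(x_4, y_4) = (73·1555849 + 37·12·255780, 73·255780 + 12·1555849) = (227143297, 37342128)
(x_5, y_5) = (73·227143297 + 37·12·37342128, 73·37342128 + 12·227143297) = (33161365513, 5451694908)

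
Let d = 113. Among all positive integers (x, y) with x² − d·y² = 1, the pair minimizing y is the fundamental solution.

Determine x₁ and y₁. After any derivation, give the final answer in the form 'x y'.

[10; 1,1,1,2,2,1,1,1,20] for √113; ℓ=9 ⇒ convergent index 17
a_0=10:  p_0=10·1+0=10,  q_0=10·0+1=1
a_1=1:  p_1=1·10+1=11,  q_1=1·1+0=1
…
a_4=2:  p_4=2·32+21=85,  q_4=2·3+2=8
…
a_6=1:  p_6=1·202+85=287,  q_6=1·19+8=27
a_7=1:  p_7=1·287+202=489,  q_7=1·27+19=46
…
a_9=20:  p_9=20·776+489=16009,  q_9=20·73+46=1506
…
a_11=1:  p_11=1·16785+16009=32794,  q_11=1·1579+1506=3085
a_12=1:  p_12=1·32794+16785=49579,  q_12=1·3085+1579=4664
…
a_16=1:  p_16=1·445435+313483=758918,  q_16=1·41903+29490=71393
a_17=1:  p_17=1·758918+445435=1204353,  q_17=1·71393+41903=113296
fundamental: x₁=1204353, y₁=113296  (since 1450466148609 − 113·12835983616 = 1)

1204353 113296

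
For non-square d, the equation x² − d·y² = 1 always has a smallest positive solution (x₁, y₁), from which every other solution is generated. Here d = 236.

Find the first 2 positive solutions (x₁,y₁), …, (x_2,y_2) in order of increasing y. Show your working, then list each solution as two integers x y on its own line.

[15; 2,1,3,5,1,6,1,5,3,1,2,30] for √236; ℓ=12 ⇒ convergent index 11
step 0: (15, 1)  from 15·(1,0) + (0,1)
step 1: (31, 2)  from 2·(15,1) + (1,0)
step 2: (46, 3)  from 1·(31,2) + (15,1)
step 3: (169, 11)  from 3·(46,3) + (31,2)
step 4: (891, 58)  from 5·(169,11) + (46,3)
step 5: (1060, 69)  from 1·(891,58) + (169,11)
step 6: (7251, 472)  from 6·(1060,69) + (891,58)
step 7: (8311, 541)  from 1·(7251,472) + (1060,69)
step 8: (48806, 3177)  from 5·(8311,541) + (7251,472)
step 9: (154729, 10072)  from 3·(48806,3177) + (8311,541)
step 10: (203535, 13249)  from 1·(154729,10072) + (48806,3177)
step 11: (561799, 36570)  from 2·(203535,13249) + (154729,10072)
→ (561799, 36570).  Check: 561799²=315618116401, 236·36570²=315618116400, difference 1.
n=2: (561799,36570)∘(561799,36570) = (561799·561799+236·36570·36570, 561799·36570+36570·561799) = (631236232801,41089978860)

561799 36570
631236232801 41089978860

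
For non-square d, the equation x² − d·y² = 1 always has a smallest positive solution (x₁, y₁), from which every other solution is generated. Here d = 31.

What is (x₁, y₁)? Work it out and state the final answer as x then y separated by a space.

1520 273

d=31: √d = [5; 1,1,3,5,3,1,1,10] (ℓ=8, even), read p_7/q_7
k=0  a_k=5  p_k/q_k = 5/1
k=1  a_k=1  p_k/q_k = 6/1
k=2  a_k=1  p_k/q_k = 11/2
k=3  a_k=3  p_k/q_k = 39/7
k=4  a_k=5  p_k/q_k = 206/37
k=5  a_k=3  p_k/q_k = 657/118
k=6  a_k=1  p_k/q_k = 863/155
k=7  a_k=1  p_k/q_k = 1520/273
→ (1520, 273).  Check: 1520²=2310400, 31·273²=2310399, difference 1.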